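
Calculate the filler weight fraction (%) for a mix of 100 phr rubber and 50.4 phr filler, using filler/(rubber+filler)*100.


Filler % = filler / (rubber + filler) * 100
= 50.4 / (100 + 50.4) * 100
= 50.4 / 150.4 * 100
= 33.51%

33.51%


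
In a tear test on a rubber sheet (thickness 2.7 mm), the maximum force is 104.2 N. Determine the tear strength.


Tear strength = force / thickness
= 104.2 / 2.7
= 38.59 N/mm

38.59 N/mm


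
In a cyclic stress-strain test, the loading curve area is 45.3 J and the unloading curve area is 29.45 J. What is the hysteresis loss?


Hysteresis loss = loading - unloading
= 45.3 - 29.45
= 15.85 J

15.85 J


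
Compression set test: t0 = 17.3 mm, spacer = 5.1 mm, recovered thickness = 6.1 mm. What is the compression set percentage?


CS = (t0 - recovered) / (t0 - ts) * 100
= (17.3 - 6.1) / (17.3 - 5.1) * 100
= 11.2 / 12.2 * 100
= 91.8%

91.8%


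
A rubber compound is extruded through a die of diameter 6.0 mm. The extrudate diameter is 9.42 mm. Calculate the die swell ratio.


Die swell ratio = D_extrudate / D_die
= 9.42 / 6.0
= 1.57

Die swell = 1.57


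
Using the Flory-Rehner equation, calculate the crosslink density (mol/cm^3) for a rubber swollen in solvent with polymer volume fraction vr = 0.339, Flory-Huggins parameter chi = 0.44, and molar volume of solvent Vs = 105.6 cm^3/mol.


ln(1 - vr) = ln(1 - 0.339) = -0.4140
Numerator = -((-0.4140) + 0.339 + 0.44 * 0.339^2) = 0.0244
Denominator = 105.6 * (0.339^(1/3) - 0.339/2) = 55.7323
nu = 0.0244 / 55.7323 = 4.3846e-04 mol/cm^3

4.3846e-04 mol/cm^3


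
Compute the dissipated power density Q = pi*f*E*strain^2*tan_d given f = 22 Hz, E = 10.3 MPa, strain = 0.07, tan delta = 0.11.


Q = pi * f * E * strain^2 * tan_d
= pi * 22 * 10.3 * 0.07^2 * 0.11
= pi * 22 * 10.3 * 0.0049 * 0.11
= 0.3837

Q = 0.3837


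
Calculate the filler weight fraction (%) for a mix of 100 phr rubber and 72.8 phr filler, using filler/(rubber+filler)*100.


Filler % = filler / (rubber + filler) * 100
= 72.8 / (100 + 72.8) * 100
= 72.8 / 172.8 * 100
= 42.13%

42.13%


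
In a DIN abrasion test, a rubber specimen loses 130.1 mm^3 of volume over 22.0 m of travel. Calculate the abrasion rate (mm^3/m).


Rate = volume_loss / distance
= 130.1 / 22.0
= 5.914 mm^3/m

5.914 mm^3/m


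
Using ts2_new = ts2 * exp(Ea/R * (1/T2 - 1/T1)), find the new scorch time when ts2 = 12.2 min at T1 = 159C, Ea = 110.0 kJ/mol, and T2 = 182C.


Convert temperatures: T1 = 159 + 273.15 = 432.15 K, T2 = 182 + 273.15 = 455.15 K
ts2_new = 12.2 * exp(110000 / 8.314 * (1/455.15 - 1/432.15))
1/T2 - 1/T1 = -1.1693e-04
ts2_new = 2.6 min

2.6 min


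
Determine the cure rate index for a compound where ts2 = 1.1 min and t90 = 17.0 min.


CRI = 100 / (t90 - ts2)
= 100 / (17.0 - 1.1)
= 100 / 15.9
= 6.29 min^-1

6.29 min^-1


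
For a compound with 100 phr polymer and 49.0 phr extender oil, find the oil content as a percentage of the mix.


Oil % = oil / (100 + oil) * 100
= 49.0 / (100 + 49.0) * 100
= 49.0 / 149.0 * 100
= 32.89%

32.89%


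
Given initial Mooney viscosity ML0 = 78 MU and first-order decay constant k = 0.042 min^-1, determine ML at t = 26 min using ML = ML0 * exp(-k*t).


ML = ML0 * exp(-k * t)
ML = 78 * exp(-0.042 * 26)
ML = 78 * 0.3355
ML = 26.17 MU

26.17 MU


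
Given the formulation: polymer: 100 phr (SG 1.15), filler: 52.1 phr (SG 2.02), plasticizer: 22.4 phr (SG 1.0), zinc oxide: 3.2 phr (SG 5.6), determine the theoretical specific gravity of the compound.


Sum of weights = 177.7
Volume contributions:
  polymer: 100/1.15 = 86.9565
  filler: 52.1/2.02 = 25.7921
  plasticizer: 22.4/1.0 = 22.4000
  zinc oxide: 3.2/5.6 = 0.5714
Sum of volumes = 135.7200
SG = 177.7 / 135.7200 = 1.309

SG = 1.309


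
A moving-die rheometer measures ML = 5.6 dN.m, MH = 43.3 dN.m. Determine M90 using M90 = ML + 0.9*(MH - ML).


M90 = ML + 0.9 * (MH - ML)
M90 = 5.6 + 0.9 * (43.3 - 5.6)
M90 = 5.6 + 0.9 * 37.7
M90 = 39.53 dN.m

39.53 dN.m


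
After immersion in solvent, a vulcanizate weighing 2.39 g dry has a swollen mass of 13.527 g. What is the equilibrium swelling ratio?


Q = W_swollen / W_dry
Q = 13.527 / 2.39
Q = 5.66

Q = 5.66


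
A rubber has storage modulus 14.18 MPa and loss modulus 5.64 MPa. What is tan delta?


tan delta = E'' / E'
= 5.64 / 14.18
= 0.3977

tan delta = 0.3977


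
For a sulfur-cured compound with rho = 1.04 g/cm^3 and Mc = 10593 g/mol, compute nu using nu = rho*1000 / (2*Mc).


nu = rho * 1000 / (2 * Mc)
nu = 1.04 * 1000 / (2 * 10593)
nu = 1040.0 / 21186
nu = 0.0491 mol/L

0.0491 mol/L


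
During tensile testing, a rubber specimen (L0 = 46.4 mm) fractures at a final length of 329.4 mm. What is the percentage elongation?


Elongation = (Lf - L0) / L0 * 100
= (329.4 - 46.4) / 46.4 * 100
= 283.0 / 46.4 * 100
= 609.9%

609.9%


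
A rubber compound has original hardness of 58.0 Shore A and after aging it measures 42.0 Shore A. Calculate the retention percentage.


Retention = aged / original * 100
= 42.0 / 58.0 * 100
= 72.4%

72.4%


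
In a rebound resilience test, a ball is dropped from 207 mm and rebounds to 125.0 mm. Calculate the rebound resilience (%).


Resilience = h_rebound / h_drop * 100
= 125.0 / 207 * 100
= 60.4%

60.4%


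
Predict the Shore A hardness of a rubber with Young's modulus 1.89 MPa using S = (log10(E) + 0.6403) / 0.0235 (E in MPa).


log10(E) = 0.0235*S - 0.6403  =>  S = (log10(E) + 0.6403) / 0.0235
log10(1.89) = 0.276462
S = (0.276462 + 0.6403) / 0.0235 = 0.916762 / 0.0235
S = 39.0

Shore A = 39.0


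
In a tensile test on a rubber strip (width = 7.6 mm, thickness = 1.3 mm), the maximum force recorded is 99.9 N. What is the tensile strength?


Area = width * thickness = 7.6 * 1.3 = 9.88 mm^2
TS = force / area = 99.9 / 9.88 = 10.11 MPa

10.11 MPa


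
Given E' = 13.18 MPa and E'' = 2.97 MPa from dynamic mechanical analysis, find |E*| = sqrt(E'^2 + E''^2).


|E*| = sqrt(E'^2 + E''^2)
= sqrt(13.18^2 + 2.97^2)
= sqrt(173.7124 + 8.8209)
= 13.51 MPa

13.51 MPa


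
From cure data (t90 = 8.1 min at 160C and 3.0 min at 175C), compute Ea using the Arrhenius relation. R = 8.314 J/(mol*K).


T1 = 433.15 K, T2 = 448.15 K
1/T1 - 1/T2 = 7.7273e-05
ln(t1/t2) = ln(8.1/3.0) = 0.9933
Ea = 8.314 * 0.9933 / 7.7273e-05 = 106866.0678 J/mol
Ea = 106.87 kJ/mol

106.87 kJ/mol


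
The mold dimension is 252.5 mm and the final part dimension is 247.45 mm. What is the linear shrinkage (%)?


Shrinkage = (mold - part) / mold * 100
= (252.5 - 247.45) / 252.5 * 100
= 5.05 / 252.5 * 100
= 2.0%

2.0%


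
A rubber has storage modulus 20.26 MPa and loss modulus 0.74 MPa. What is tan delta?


tan delta = E'' / E'
= 0.74 / 20.26
= 0.0365

tan delta = 0.0365


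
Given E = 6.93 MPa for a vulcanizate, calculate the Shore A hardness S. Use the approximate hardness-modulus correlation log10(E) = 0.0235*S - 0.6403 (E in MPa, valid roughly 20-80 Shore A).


log10(E) = 0.0235*S - 0.6403  =>  S = (log10(E) + 0.6403) / 0.0235
log10(6.93) = 0.840733
S = (0.840733 + 0.6403) / 0.0235 = 1.481033 / 0.0235
S = 63.0

Shore A = 63.0


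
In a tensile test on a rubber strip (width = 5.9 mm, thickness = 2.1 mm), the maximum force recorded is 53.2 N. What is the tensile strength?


Area = width * thickness = 5.9 * 2.1 = 12.39 mm^2
TS = force / area = 53.2 / 12.39 = 4.29 MPa

4.29 MPa


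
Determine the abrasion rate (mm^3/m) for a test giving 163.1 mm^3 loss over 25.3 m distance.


Rate = volume_loss / distance
= 163.1 / 25.3
= 6.447 mm^3/m

6.447 mm^3/m


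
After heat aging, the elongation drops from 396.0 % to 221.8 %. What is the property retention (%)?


Retention = aged / original * 100
= 221.8 / 396.0 * 100
= 56.0%

56.0%


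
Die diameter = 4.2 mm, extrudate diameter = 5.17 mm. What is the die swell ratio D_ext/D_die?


Die swell ratio = D_extrudate / D_die
= 5.17 / 4.2
= 1.231

Die swell = 1.231


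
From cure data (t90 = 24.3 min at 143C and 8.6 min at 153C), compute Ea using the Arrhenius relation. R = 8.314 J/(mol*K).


T1 = 416.15 K, T2 = 426.15 K
1/T1 - 1/T2 = 5.6388e-05
ln(t1/t2) = ln(24.3/8.6) = 1.0387
Ea = 8.314 * 1.0387 / 5.6388e-05 = 153150.5140 J/mol
Ea = 153.15 kJ/mol

153.15 kJ/mol


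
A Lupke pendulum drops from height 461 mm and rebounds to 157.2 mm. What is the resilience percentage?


Resilience = h_rebound / h_drop * 100
= 157.2 / 461 * 100
= 34.1%

34.1%


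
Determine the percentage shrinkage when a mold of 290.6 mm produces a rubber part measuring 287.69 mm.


Shrinkage = (mold - part) / mold * 100
= (290.6 - 287.69) / 290.6 * 100
= 2.91 / 290.6 * 100
= 1.0%

1.0%


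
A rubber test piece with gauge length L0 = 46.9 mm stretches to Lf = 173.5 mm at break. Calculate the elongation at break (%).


Elongation = (Lf - L0) / L0 * 100
= (173.5 - 46.9) / 46.9 * 100
= 126.6 / 46.9 * 100
= 269.9%

269.9%


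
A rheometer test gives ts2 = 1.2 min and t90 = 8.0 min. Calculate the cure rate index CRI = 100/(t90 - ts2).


CRI = 100 / (t90 - ts2)
= 100 / (8.0 - 1.2)
= 100 / 6.8
= 14.71 min^-1

14.71 min^-1


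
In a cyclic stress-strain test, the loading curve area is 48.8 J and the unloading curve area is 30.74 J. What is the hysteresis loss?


Hysteresis loss = loading - unloading
= 48.8 - 30.74
= 18.06 J

18.06 J


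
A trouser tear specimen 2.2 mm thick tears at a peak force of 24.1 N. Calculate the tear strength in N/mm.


Tear strength = force / thickness
= 24.1 / 2.2
= 10.95 N/mm

10.95 N/mm


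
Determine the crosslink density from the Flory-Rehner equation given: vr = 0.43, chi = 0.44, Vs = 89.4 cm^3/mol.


ln(1 - vr) = ln(1 - 0.43) = -0.5621
Numerator = -((-0.5621) + 0.43 + 0.44 * 0.43^2) = 0.0508
Denominator = 89.4 * (0.43^(1/3) - 0.43/2) = 48.2567
nu = 0.0508 / 48.2567 = 0.0011 mol/cm^3

0.0011 mol/cm^3


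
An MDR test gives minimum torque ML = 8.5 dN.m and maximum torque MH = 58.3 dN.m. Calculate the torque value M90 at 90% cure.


M90 = ML + 0.9 * (MH - ML)
M90 = 8.5 + 0.9 * (58.3 - 8.5)
M90 = 8.5 + 0.9 * 49.8
M90 = 53.32 dN.m

53.32 dN.m


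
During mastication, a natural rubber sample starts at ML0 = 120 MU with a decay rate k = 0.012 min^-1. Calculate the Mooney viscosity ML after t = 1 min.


ML = ML0 * exp(-k * t)
ML = 120 * exp(-0.012 * 1)
ML = 120 * 0.9881
ML = 118.57 MU

118.57 MU


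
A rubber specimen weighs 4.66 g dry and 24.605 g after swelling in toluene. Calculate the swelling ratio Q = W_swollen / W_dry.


Q = W_swollen / W_dry
Q = 24.605 / 4.66
Q = 5.28

Q = 5.28


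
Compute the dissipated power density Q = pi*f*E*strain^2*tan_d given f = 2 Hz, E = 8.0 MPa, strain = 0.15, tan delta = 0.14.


Q = pi * f * E * strain^2 * tan_d
= pi * 2 * 8.0 * 0.15^2 * 0.14
= pi * 2 * 8.0 * 0.0225 * 0.14
= 0.1583

Q = 0.1583


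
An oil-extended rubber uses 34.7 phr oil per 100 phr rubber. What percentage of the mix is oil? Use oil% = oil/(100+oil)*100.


Oil % = oil / (100 + oil) * 100
= 34.7 / (100 + 34.7) * 100
= 34.7 / 134.7 * 100
= 25.76%

25.76%


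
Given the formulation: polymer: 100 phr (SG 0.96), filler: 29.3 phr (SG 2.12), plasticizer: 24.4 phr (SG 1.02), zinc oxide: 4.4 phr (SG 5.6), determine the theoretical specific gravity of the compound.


Sum of weights = 158.1
Volume contributions:
  polymer: 100/0.96 = 104.1667
  filler: 29.3/2.12 = 13.8208
  plasticizer: 24.4/1.02 = 23.9216
  zinc oxide: 4.4/5.6 = 0.7857
Sum of volumes = 142.6947
SG = 158.1 / 142.6947 = 1.108

SG = 1.108


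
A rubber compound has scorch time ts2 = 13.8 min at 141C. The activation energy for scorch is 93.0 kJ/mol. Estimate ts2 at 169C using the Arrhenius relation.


Convert temperatures: T1 = 141 + 273.15 = 414.15 K, T2 = 169 + 273.15 = 442.15 K
ts2_new = 13.8 * exp(93000 / 8.314 * (1/442.15 - 1/414.15))
1/T2 - 1/T1 = -1.5291e-04
ts2_new = 2.49 min

2.49 min


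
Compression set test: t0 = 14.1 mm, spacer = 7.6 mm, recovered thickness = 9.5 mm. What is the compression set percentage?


CS = (t0 - recovered) / (t0 - ts) * 100
= (14.1 - 9.5) / (14.1 - 7.6) * 100
= 4.6 / 6.5 * 100
= 70.8%

70.8%


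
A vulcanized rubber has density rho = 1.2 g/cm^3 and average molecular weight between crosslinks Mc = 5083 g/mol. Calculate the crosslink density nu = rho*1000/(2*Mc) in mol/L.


nu = rho * 1000 / (2 * Mc)
nu = 1.2 * 1000 / (2 * 5083)
nu = 1200.0 / 10166
nu = 0.1180 mol/L

0.1180 mol/L


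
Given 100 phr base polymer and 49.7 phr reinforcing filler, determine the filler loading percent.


Filler % = filler / (rubber + filler) * 100
= 49.7 / (100 + 49.7) * 100
= 49.7 / 149.7 * 100
= 33.2%

33.2%


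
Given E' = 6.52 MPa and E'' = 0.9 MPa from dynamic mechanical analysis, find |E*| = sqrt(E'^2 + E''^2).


|E*| = sqrt(E'^2 + E''^2)
= sqrt(6.52^2 + 0.9^2)
= sqrt(42.5104 + 0.8100)
= 6.582 MPa

6.582 MPa


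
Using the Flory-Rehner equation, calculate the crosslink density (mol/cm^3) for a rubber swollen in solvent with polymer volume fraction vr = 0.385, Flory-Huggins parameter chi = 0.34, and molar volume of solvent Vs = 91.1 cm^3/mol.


ln(1 - vr) = ln(1 - 0.385) = -0.4861
Numerator = -((-0.4861) + 0.385 + 0.34 * 0.385^2) = 0.0507
Denominator = 91.1 * (0.385^(1/3) - 0.385/2) = 48.7366
nu = 0.0507 / 48.7366 = 0.0010 mol/cm^3

0.0010 mol/cm^3


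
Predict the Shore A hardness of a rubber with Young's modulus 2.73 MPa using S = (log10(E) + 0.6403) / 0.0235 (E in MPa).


log10(E) = 0.0235*S - 0.6403  =>  S = (log10(E) + 0.6403) / 0.0235
log10(2.73) = 0.436163
S = (0.436163 + 0.6403) / 0.0235 = 1.076463 / 0.0235
S = 45.8

Shore A = 45.8


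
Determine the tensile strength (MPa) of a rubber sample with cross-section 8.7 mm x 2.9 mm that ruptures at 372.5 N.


Area = width * thickness = 8.7 * 2.9 = 25.23 mm^2
TS = force / area = 372.5 / 25.23 = 14.76 MPa

14.76 MPa


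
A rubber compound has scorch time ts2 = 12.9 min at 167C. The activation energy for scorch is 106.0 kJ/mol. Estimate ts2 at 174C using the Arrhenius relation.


Convert temperatures: T1 = 167 + 273.15 = 440.15 K, T2 = 174 + 273.15 = 447.15 K
ts2_new = 12.9 * exp(106000 / 8.314 * (1/447.15 - 1/440.15))
1/T2 - 1/T1 = -3.5567e-05
ts2_new = 8.2 min

8.2 min


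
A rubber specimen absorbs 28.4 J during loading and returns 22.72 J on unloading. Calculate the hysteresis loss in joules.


Hysteresis loss = loading - unloading
= 28.4 - 22.72
= 5.68 J

5.68 J


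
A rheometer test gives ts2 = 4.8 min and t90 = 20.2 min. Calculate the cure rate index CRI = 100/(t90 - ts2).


CRI = 100 / (t90 - ts2)
= 100 / (20.2 - 4.8)
= 100 / 15.4
= 6.49 min^-1

6.49 min^-1


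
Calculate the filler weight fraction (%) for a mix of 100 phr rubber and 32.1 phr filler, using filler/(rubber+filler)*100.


Filler % = filler / (rubber + filler) * 100
= 32.1 / (100 + 32.1) * 100
= 32.1 / 132.1 * 100
= 24.3%

24.3%


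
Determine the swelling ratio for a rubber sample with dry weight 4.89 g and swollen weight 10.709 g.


Q = W_swollen / W_dry
Q = 10.709 / 4.89
Q = 2.19

Q = 2.19


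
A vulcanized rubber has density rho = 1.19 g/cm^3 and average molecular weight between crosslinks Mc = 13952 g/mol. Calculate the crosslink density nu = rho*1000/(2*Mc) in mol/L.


nu = rho * 1000 / (2 * Mc)
nu = 1.19 * 1000 / (2 * 13952)
nu = 1190.0 / 27904
nu = 0.0426 mol/L

0.0426 mol/L


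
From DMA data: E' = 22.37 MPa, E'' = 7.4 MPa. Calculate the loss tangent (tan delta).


tan delta = E'' / E'
= 7.4 / 22.37
= 0.3308

tan delta = 0.3308


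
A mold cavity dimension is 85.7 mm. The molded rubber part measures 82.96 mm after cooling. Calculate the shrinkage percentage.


Shrinkage = (mold - part) / mold * 100
= (85.7 - 82.96) / 85.7 * 100
= 2.74 / 85.7 * 100
= 3.2%

3.2%


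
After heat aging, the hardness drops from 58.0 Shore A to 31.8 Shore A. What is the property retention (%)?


Retention = aged / original * 100
= 31.8 / 58.0 * 100
= 54.8%

54.8%


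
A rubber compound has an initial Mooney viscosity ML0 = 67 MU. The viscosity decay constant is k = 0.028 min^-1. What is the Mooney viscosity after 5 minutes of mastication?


ML = ML0 * exp(-k * t)
ML = 67 * exp(-0.028 * 5)
ML = 67 * 0.8694
ML = 58.25 MU

58.25 MU


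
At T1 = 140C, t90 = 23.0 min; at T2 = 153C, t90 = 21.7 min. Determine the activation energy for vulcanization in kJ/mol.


T1 = 413.15 K, T2 = 426.15 K
1/T1 - 1/T2 = 7.3837e-05
ln(t1/t2) = ln(23.0/21.7) = 0.0582
Ea = 8.314 * 0.0582 / 7.3837e-05 = 6551.2660 J/mol
Ea = 6.55 kJ/mol

6.55 kJ/mol


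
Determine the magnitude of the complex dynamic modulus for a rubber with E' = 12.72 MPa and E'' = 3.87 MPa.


|E*| = sqrt(E'^2 + E''^2)
= sqrt(12.72^2 + 3.87^2)
= sqrt(161.7984 + 14.9769)
= 13.296 MPa

13.296 MPa


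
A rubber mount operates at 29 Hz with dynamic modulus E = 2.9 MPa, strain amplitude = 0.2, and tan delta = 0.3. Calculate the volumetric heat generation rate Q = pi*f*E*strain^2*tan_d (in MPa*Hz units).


Q = pi * f * E * strain^2 * tan_d
= pi * 29 * 2.9 * 0.2^2 * 0.3
= pi * 29 * 2.9 * 0.0400 * 0.3
= 3.1705

Q = 3.1705


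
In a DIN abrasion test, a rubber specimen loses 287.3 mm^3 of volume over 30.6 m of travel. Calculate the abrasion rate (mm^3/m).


Rate = volume_loss / distance
= 287.3 / 30.6
= 9.389 mm^3/m

9.389 mm^3/m


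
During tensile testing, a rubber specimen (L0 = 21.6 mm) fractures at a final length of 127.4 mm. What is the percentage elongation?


Elongation = (Lf - L0) / L0 * 100
= (127.4 - 21.6) / 21.6 * 100
= 105.8 / 21.6 * 100
= 489.8%

489.8%


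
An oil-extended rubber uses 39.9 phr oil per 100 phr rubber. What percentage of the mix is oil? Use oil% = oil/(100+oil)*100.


Oil % = oil / (100 + oil) * 100
= 39.9 / (100 + 39.9) * 100
= 39.9 / 139.9 * 100
= 28.52%

28.52%


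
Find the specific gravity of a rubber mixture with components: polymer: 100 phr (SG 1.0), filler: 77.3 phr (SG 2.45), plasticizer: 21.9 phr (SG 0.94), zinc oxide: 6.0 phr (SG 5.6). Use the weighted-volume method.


Sum of weights = 205.2
Volume contributions:
  polymer: 100/1.0 = 100.0000
  filler: 77.3/2.45 = 31.5510
  plasticizer: 21.9/0.94 = 23.2979
  zinc oxide: 6.0/5.6 = 1.0714
Sum of volumes = 155.9203
SG = 205.2 / 155.9203 = 1.316

SG = 1.316


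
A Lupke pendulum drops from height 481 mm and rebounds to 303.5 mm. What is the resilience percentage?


Resilience = h_rebound / h_drop * 100
= 303.5 / 481 * 100
= 63.1%

63.1%


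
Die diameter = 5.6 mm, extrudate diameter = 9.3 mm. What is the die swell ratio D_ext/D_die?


Die swell ratio = D_extrudate / D_die
= 9.3 / 5.6
= 1.661

Die swell = 1.661


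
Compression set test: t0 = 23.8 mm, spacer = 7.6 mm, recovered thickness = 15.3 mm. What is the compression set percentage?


CS = (t0 - recovered) / (t0 - ts) * 100
= (23.8 - 15.3) / (23.8 - 7.6) * 100
= 8.5 / 16.2 * 100
= 52.5%

52.5%


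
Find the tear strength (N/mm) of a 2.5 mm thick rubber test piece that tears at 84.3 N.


Tear strength = force / thickness
= 84.3 / 2.5
= 33.72 N/mm

33.72 N/mm


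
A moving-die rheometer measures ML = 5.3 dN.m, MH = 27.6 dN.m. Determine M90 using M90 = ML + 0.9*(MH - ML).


M90 = ML + 0.9 * (MH - ML)
M90 = 5.3 + 0.9 * (27.6 - 5.3)
M90 = 5.3 + 0.9 * 22.3
M90 = 25.37 dN.m

25.37 dN.m


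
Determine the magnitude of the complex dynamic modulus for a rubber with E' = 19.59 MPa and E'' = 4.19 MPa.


|E*| = sqrt(E'^2 + E''^2)
= sqrt(19.59^2 + 4.19^2)
= sqrt(383.7681 + 17.5561)
= 20.033 MPa

20.033 MPa


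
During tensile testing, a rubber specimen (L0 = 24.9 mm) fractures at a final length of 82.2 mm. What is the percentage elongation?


Elongation = (Lf - L0) / L0 * 100
= (82.2 - 24.9) / 24.9 * 100
= 57.3 / 24.9 * 100
= 230.1%

230.1%


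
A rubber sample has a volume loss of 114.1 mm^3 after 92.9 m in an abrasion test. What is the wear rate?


Rate = volume_loss / distance
= 114.1 / 92.9
= 1.228 mm^3/m

1.228 mm^3/m


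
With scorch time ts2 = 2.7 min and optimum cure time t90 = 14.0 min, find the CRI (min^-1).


CRI = 100 / (t90 - ts2)
= 100 / (14.0 - 2.7)
= 100 / 11.3
= 8.85 min^-1

8.85 min^-1


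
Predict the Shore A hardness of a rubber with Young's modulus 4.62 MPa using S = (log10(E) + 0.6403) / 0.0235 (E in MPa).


log10(E) = 0.0235*S - 0.6403  =>  S = (log10(E) + 0.6403) / 0.0235
log10(4.62) = 0.664642
S = (0.664642 + 0.6403) / 0.0235 = 1.304942 / 0.0235
S = 55.5

Shore A = 55.5


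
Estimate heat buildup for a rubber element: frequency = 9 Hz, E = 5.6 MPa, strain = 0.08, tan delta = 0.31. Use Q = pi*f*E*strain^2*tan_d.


Q = pi * f * E * strain^2 * tan_d
= pi * 9 * 5.6 * 0.08^2 * 0.31
= pi * 9 * 5.6 * 0.0064 * 0.31
= 0.3141

Q = 0.3141


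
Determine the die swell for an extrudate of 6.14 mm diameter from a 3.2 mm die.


Die swell ratio = D_extrudate / D_die
= 6.14 / 3.2
= 1.919

Die swell = 1.919


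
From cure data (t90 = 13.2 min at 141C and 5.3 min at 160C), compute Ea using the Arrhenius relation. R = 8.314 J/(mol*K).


T1 = 414.15 K, T2 = 433.15 K
1/T1 - 1/T2 = 1.0592e-04
ln(t1/t2) = ln(13.2/5.3) = 0.9125
Ea = 8.314 * 0.9125 / 1.0592e-04 = 71629.1901 J/mol
Ea = 71.63 kJ/mol

71.63 kJ/mol


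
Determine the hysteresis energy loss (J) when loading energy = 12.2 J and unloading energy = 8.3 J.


Hysteresis loss = loading - unloading
= 12.2 - 8.3
= 3.9 J

3.9 J


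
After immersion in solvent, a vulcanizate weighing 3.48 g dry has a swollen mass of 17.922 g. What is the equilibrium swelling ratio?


Q = W_swollen / W_dry
Q = 17.922 / 3.48
Q = 5.15

Q = 5.15


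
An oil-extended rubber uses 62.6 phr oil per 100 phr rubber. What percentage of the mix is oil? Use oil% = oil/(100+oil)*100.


Oil % = oil / (100 + oil) * 100
= 62.6 / (100 + 62.6) * 100
= 62.6 / 162.6 * 100
= 38.5%

38.5%


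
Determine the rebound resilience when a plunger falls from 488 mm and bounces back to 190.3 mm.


Resilience = h_rebound / h_drop * 100
= 190.3 / 488 * 100
= 39.0%

39.0%


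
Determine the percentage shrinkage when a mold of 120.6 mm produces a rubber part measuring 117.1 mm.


Shrinkage = (mold - part) / mold * 100
= (120.6 - 117.1) / 120.6 * 100
= 3.5 / 120.6 * 100
= 2.9%

2.9%


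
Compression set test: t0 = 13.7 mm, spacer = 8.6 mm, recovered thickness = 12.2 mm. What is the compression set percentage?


CS = (t0 - recovered) / (t0 - ts) * 100
= (13.7 - 12.2) / (13.7 - 8.6) * 100
= 1.5 / 5.1 * 100
= 29.4%

29.4%


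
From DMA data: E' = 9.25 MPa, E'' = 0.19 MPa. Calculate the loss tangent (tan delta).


tan delta = E'' / E'
= 0.19 / 9.25
= 0.0205

tan delta = 0.0205


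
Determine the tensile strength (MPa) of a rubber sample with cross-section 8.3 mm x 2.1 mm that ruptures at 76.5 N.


Area = width * thickness = 8.3 * 2.1 = 17.43 mm^2
TS = force / area = 76.5 / 17.43 = 4.39 MPa

4.39 MPa


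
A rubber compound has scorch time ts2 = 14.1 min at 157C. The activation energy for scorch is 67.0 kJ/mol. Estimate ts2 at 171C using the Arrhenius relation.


Convert temperatures: T1 = 157 + 273.15 = 430.15 K, T2 = 171 + 273.15 = 444.15 K
ts2_new = 14.1 * exp(67000 / 8.314 * (1/444.15 - 1/430.15))
1/T2 - 1/T1 = -7.3279e-05
ts2_new = 7.81 min

7.81 min


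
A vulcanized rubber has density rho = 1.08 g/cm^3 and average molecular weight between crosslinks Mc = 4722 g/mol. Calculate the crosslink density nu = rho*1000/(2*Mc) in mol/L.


nu = rho * 1000 / (2 * Mc)
nu = 1.08 * 1000 / (2 * 4722)
nu = 1080.0 / 9444
nu = 0.1144 mol/L

0.1144 mol/L


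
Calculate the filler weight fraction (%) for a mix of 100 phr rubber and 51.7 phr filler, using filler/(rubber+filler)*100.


Filler % = filler / (rubber + filler) * 100
= 51.7 / (100 + 51.7) * 100
= 51.7 / 151.7 * 100
= 34.08%

34.08%


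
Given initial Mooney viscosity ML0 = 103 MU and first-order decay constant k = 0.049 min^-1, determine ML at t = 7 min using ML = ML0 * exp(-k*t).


ML = ML0 * exp(-k * t)
ML = 103 * exp(-0.049 * 7)
ML = 103 * 0.7096
ML = 73.09 MU

73.09 MU


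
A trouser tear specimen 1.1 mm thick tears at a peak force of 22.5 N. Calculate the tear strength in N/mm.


Tear strength = force / thickness
= 22.5 / 1.1
= 20.45 N/mm

20.45 N/mm


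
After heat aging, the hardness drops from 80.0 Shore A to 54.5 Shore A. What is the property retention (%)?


Retention = aged / original * 100
= 54.5 / 80.0 * 100
= 68.1%

68.1%


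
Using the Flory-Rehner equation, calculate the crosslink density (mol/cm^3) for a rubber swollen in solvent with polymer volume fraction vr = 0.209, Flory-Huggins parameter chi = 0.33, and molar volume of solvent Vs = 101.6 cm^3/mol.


ln(1 - vr) = ln(1 - 0.209) = -0.2345
Numerator = -((-0.2345) + 0.209 + 0.33 * 0.209^2) = 0.0110
Denominator = 101.6 * (0.209^(1/3) - 0.209/2) = 49.6770
nu = 0.0110 / 49.6770 = 2.2229e-04 mol/cm^3

2.2229e-04 mol/cm^3


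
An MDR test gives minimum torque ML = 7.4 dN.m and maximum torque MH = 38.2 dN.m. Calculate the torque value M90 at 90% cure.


M90 = ML + 0.9 * (MH - ML)
M90 = 7.4 + 0.9 * (38.2 - 7.4)
M90 = 7.4 + 0.9 * 30.8
M90 = 35.12 dN.m

35.12 dN.m


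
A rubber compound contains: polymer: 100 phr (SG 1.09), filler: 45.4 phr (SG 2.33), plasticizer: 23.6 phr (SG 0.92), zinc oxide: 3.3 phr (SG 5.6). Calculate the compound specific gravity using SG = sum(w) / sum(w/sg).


Sum of weights = 172.3
Volume contributions:
  polymer: 100/1.09 = 91.7431
  filler: 45.4/2.33 = 19.4850
  plasticizer: 23.6/0.92 = 25.6522
  zinc oxide: 3.3/5.6 = 0.5893
Sum of volumes = 137.4696
SG = 172.3 / 137.4696 = 1.253

SG = 1.253


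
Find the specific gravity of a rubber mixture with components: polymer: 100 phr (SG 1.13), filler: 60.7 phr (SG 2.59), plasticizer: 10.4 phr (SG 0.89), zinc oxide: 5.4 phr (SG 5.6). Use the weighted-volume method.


Sum of weights = 176.5
Volume contributions:
  polymer: 100/1.13 = 88.4956
  filler: 60.7/2.59 = 23.4363
  plasticizer: 10.4/0.89 = 11.6854
  zinc oxide: 5.4/5.6 = 0.9643
Sum of volumes = 124.5815
SG = 176.5 / 124.5815 = 1.417

SG = 1.417


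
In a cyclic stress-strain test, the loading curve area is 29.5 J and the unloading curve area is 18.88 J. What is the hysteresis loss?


Hysteresis loss = loading - unloading
= 29.5 - 18.88
= 10.62 J

10.62 J


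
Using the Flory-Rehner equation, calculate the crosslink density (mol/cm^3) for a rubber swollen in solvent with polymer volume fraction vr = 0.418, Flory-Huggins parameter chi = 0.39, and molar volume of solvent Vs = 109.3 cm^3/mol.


ln(1 - vr) = ln(1 - 0.418) = -0.5413
Numerator = -((-0.5413) + 0.418 + 0.39 * 0.418^2) = 0.0551
Denominator = 109.3 * (0.418^(1/3) - 0.418/2) = 58.8795
nu = 0.0551 / 58.8795 = 9.3653e-04 mol/cm^3

9.3653e-04 mol/cm^3


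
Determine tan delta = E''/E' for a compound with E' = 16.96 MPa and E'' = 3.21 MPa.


tan delta = E'' / E'
= 3.21 / 16.96
= 0.1893

tan delta = 0.1893


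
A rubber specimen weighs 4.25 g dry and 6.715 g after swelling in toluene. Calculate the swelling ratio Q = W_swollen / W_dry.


Q = W_swollen / W_dry
Q = 6.715 / 4.25
Q = 1.58

Q = 1.58


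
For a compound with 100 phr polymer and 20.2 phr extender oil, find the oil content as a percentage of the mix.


Oil % = oil / (100 + oil) * 100
= 20.2 / (100 + 20.2) * 100
= 20.2 / 120.2 * 100
= 16.81%

16.81%


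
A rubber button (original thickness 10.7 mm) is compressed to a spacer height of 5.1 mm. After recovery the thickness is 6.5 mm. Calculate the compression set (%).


CS = (t0 - recovered) / (t0 - ts) * 100
= (10.7 - 6.5) / (10.7 - 5.1) * 100
= 4.2 / 5.6 * 100
= 75.0%

75.0%


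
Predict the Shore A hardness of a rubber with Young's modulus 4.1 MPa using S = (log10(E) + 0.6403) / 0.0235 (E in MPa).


log10(E) = 0.0235*S - 0.6403  =>  S = (log10(E) + 0.6403) / 0.0235
log10(4.1) = 0.612784
S = (0.612784 + 0.6403) / 0.0235 = 1.253084 / 0.0235
S = 53.3

Shore A = 53.3


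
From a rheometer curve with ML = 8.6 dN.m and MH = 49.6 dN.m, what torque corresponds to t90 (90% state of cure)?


M90 = ML + 0.9 * (MH - ML)
M90 = 8.6 + 0.9 * (49.6 - 8.6)
M90 = 8.6 + 0.9 * 41.0
M90 = 45.5 dN.m

45.5 dN.m


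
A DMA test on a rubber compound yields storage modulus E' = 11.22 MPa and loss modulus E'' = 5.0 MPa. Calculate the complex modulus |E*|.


|E*| = sqrt(E'^2 + E''^2)
= sqrt(11.22^2 + 5.0^2)
= sqrt(125.8884 + 25.0000)
= 12.284 MPa

12.284 MPa


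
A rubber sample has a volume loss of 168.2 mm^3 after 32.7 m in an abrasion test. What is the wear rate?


Rate = volume_loss / distance
= 168.2 / 32.7
= 5.144 mm^3/m

5.144 mm^3/m


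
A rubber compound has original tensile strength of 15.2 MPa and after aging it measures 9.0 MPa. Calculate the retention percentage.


Retention = aged / original * 100
= 9.0 / 15.2 * 100
= 59.2%

59.2%


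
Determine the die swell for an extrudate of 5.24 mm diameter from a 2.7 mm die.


Die swell ratio = D_extrudate / D_die
= 5.24 / 2.7
= 1.941

Die swell = 1.941


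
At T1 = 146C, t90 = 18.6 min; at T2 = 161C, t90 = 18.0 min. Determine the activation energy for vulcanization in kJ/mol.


T1 = 419.15 K, T2 = 434.15 K
1/T1 - 1/T2 = 8.2429e-05
ln(t1/t2) = ln(18.6/18.0) = 0.0328
Ea = 8.314 * 0.0328 / 8.2429e-05 = 3307.2506 J/mol
Ea = 3.31 kJ/mol

3.31 kJ/mol


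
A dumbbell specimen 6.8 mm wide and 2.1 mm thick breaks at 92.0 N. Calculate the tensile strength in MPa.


Area = width * thickness = 6.8 * 2.1 = 14.28 mm^2
TS = force / area = 92.0 / 14.28 = 6.44 MPa

6.44 MPa


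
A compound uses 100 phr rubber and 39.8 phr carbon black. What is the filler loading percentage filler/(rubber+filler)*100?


Filler % = filler / (rubber + filler) * 100
= 39.8 / (100 + 39.8) * 100
= 39.8 / 139.8 * 100
= 28.47%

28.47%


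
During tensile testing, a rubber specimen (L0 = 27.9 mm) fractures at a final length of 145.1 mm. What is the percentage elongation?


Elongation = (Lf - L0) / L0 * 100
= (145.1 - 27.9) / 27.9 * 100
= 117.2 / 27.9 * 100
= 420.1%

420.1%


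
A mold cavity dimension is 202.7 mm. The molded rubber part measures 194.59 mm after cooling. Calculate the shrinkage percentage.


Shrinkage = (mold - part) / mold * 100
= (202.7 - 194.59) / 202.7 * 100
= 8.11 / 202.7 * 100
= 4.0%

4.0%


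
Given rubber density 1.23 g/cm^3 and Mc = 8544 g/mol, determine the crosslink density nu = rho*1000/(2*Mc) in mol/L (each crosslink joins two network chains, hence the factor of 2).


nu = rho * 1000 / (2 * Mc)
nu = 1.23 * 1000 / (2 * 8544)
nu = 1230.0 / 17088
nu = 0.0720 mol/L

0.0720 mol/L


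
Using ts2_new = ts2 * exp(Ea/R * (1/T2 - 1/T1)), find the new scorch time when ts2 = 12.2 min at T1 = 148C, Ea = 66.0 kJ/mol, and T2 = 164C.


Convert temperatures: T1 = 148 + 273.15 = 421.15 K, T2 = 164 + 273.15 = 437.15 K
ts2_new = 12.2 * exp(66000 / 8.314 * (1/437.15 - 1/421.15))
1/T2 - 1/T1 = -8.6907e-05
ts2_new = 6.12 min

6.12 min


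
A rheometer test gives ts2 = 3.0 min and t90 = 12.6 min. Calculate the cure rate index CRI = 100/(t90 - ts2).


CRI = 100 / (t90 - ts2)
= 100 / (12.6 - 3.0)
= 100 / 9.6
= 10.42 min^-1

10.42 min^-1


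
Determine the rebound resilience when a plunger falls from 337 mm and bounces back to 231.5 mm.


Resilience = h_rebound / h_drop * 100
= 231.5 / 337 * 100
= 68.7%

68.7%


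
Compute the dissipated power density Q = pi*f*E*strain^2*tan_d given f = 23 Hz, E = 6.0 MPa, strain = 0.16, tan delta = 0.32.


Q = pi * f * E * strain^2 * tan_d
= pi * 23 * 6.0 * 0.16^2 * 0.32
= pi * 23 * 6.0 * 0.0256 * 0.32
= 3.5516

Q = 3.5516


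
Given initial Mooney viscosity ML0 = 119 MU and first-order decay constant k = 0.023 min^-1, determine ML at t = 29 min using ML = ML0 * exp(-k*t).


ML = ML0 * exp(-k * t)
ML = 119 * exp(-0.023 * 29)
ML = 119 * 0.5132
ML = 61.08 MU

61.08 MU


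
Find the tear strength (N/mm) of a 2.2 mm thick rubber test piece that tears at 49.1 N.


Tear strength = force / thickness
= 49.1 / 2.2
= 22.32 N/mm

22.32 N/mm


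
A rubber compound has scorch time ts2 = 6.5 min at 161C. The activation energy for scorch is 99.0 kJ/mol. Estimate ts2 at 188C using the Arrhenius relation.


Convert temperatures: T1 = 161 + 273.15 = 434.15 K, T2 = 188 + 273.15 = 461.15 K
ts2_new = 6.5 * exp(99000 / 8.314 * (1/461.15 - 1/434.15))
1/T2 - 1/T1 = -1.3486e-04
ts2_new = 1.3 min

1.3 min


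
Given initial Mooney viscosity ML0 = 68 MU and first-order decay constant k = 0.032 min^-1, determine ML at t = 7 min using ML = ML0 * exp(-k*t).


ML = ML0 * exp(-k * t)
ML = 68 * exp(-0.032 * 7)
ML = 68 * 0.7993
ML = 54.35 MU

54.35 MU


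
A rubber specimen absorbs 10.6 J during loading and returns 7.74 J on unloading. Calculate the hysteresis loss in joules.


Hysteresis loss = loading - unloading
= 10.6 - 7.74
= 2.86 J

2.86 J


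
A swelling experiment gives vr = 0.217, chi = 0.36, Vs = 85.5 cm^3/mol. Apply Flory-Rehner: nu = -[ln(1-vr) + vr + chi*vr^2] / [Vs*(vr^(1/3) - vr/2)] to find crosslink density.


ln(1 - vr) = ln(1 - 0.217) = -0.2446
Numerator = -((-0.2446) + 0.217 + 0.36 * 0.217^2) = 0.0107
Denominator = 85.5 * (0.217^(1/3) - 0.217/2) = 42.1023
nu = 0.0107 / 42.1023 = 2.5344e-04 mol/cm^3

2.5344e-04 mol/cm^3


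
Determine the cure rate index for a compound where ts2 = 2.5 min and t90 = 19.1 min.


CRI = 100 / (t90 - ts2)
= 100 / (19.1 - 2.5)
= 100 / 16.6
= 6.02 min^-1

6.02 min^-1


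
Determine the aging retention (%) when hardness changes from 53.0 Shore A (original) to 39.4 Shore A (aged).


Retention = aged / original * 100
= 39.4 / 53.0 * 100
= 74.3%

74.3%


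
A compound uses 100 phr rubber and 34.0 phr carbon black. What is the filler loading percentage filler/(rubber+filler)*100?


Filler % = filler / (rubber + filler) * 100
= 34.0 / (100 + 34.0) * 100
= 34.0 / 134.0 * 100
= 25.37%

25.37%


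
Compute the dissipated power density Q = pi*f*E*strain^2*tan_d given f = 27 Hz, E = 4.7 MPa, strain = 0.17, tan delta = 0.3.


Q = pi * f * E * strain^2 * tan_d
= pi * 27 * 4.7 * 0.17^2 * 0.3
= pi * 27 * 4.7 * 0.0289 * 0.3
= 3.4565

Q = 3.4565


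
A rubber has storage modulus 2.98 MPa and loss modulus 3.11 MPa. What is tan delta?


tan delta = E'' / E'
= 3.11 / 2.98
= 1.0436

tan delta = 1.0436


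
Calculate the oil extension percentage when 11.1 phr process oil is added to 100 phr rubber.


Oil % = oil / (100 + oil) * 100
= 11.1 / (100 + 11.1) * 100
= 11.1 / 111.1 * 100
= 9.99%

9.99%


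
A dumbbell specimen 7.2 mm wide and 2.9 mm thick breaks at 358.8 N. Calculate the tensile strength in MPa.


Area = width * thickness = 7.2 * 2.9 = 20.88 mm^2
TS = force / area = 358.8 / 20.88 = 17.18 MPa

17.18 MPa


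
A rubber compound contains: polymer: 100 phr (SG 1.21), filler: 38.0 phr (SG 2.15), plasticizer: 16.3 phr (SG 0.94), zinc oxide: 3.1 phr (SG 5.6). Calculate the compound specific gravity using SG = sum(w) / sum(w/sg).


Sum of weights = 157.4
Volume contributions:
  polymer: 100/1.21 = 82.6446
  filler: 38.0/2.15 = 17.6744
  plasticizer: 16.3/0.94 = 17.3404
  zinc oxide: 3.1/5.6 = 0.5536
Sum of volumes = 118.2130
SG = 157.4 / 118.2130 = 1.331

SG = 1.331


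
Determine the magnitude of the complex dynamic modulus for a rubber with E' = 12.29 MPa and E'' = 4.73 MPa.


|E*| = sqrt(E'^2 + E''^2)
= sqrt(12.29^2 + 4.73^2)
= sqrt(151.0441 + 22.3729)
= 13.169 MPa

13.169 MPa


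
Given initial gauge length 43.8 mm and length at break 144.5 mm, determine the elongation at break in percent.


Elongation = (Lf - L0) / L0 * 100
= (144.5 - 43.8) / 43.8 * 100
= 100.7 / 43.8 * 100
= 229.9%

229.9%


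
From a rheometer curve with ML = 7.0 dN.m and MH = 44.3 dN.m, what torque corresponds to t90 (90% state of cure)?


M90 = ML + 0.9 * (MH - ML)
M90 = 7.0 + 0.9 * (44.3 - 7.0)
M90 = 7.0 + 0.9 * 37.3
M90 = 40.57 dN.m

40.57 dN.m


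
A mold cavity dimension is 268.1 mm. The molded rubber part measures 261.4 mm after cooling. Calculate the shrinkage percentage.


Shrinkage = (mold - part) / mold * 100
= (268.1 - 261.4) / 268.1 * 100
= 6.7 / 268.1 * 100
= 2.5%

2.5%


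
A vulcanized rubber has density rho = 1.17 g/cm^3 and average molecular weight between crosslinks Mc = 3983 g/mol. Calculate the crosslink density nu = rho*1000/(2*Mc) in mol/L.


nu = rho * 1000 / (2 * Mc)
nu = 1.17 * 1000 / (2 * 3983)
nu = 1170.0 / 7966
nu = 0.1469 mol/L

0.1469 mol/L


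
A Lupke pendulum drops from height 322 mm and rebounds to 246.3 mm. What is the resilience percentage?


Resilience = h_rebound / h_drop * 100
= 246.3 / 322 * 100
= 76.5%

76.5%


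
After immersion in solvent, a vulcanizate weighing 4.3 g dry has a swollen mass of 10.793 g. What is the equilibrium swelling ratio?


Q = W_swollen / W_dry
Q = 10.793 / 4.3
Q = 2.51

Q = 2.51


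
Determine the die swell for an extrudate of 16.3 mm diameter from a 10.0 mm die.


Die swell ratio = D_extrudate / D_die
= 16.3 / 10.0
= 1.63

Die swell = 1.63


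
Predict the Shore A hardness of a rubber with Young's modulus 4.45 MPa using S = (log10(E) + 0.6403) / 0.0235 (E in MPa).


log10(E) = 0.0235*S - 0.6403  =>  S = (log10(E) + 0.6403) / 0.0235
log10(4.45) = 0.648360
S = (0.648360 + 0.6403) / 0.0235 = 1.288660 / 0.0235
S = 54.8

Shore A = 54.8


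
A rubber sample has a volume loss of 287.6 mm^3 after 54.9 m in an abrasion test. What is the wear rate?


Rate = volume_loss / distance
= 287.6 / 54.9
= 5.239 mm^3/m

5.239 mm^3/m


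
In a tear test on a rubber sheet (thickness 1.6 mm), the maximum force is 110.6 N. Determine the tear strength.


Tear strength = force / thickness
= 110.6 / 1.6
= 69.12 N/mm

69.12 N/mm


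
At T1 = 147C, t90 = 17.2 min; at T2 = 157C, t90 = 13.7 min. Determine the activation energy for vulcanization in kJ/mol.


T1 = 420.15 K, T2 = 430.15 K
1/T1 - 1/T2 = 5.5332e-05
ln(t1/t2) = ln(17.2/13.7) = 0.2275
Ea = 8.314 * 0.2275 / 5.5332e-05 = 34185.4723 J/mol
Ea = 34.19 kJ/mol

34.19 kJ/mol


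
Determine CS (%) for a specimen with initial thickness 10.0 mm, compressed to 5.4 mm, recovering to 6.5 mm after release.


CS = (t0 - recovered) / (t0 - ts) * 100
= (10.0 - 6.5) / (10.0 - 5.4) * 100
= 3.5 / 4.6 * 100
= 76.1%

76.1%


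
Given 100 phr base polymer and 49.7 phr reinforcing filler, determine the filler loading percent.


Filler % = filler / (rubber + filler) * 100
= 49.7 / (100 + 49.7) * 100
= 49.7 / 149.7 * 100
= 33.2%

33.2%


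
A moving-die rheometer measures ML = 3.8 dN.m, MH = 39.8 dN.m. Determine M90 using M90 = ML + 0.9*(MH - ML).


M90 = ML + 0.9 * (MH - ML)
M90 = 3.8 + 0.9 * (39.8 - 3.8)
M90 = 3.8 + 0.9 * 36.0
M90 = 36.2 dN.m

36.2 dN.m


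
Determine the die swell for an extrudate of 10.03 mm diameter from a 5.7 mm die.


Die swell ratio = D_extrudate / D_die
= 10.03 / 5.7
= 1.76

Die swell = 1.76


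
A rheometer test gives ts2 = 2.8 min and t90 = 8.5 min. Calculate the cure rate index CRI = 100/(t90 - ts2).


CRI = 100 / (t90 - ts2)
= 100 / (8.5 - 2.8)
= 100 / 5.7
= 17.54 min^-1

17.54 min^-1


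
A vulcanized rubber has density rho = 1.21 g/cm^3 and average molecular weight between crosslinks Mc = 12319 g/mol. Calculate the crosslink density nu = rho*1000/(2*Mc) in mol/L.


nu = rho * 1000 / (2 * Mc)
nu = 1.21 * 1000 / (2 * 12319)
nu = 1210.0 / 24638
nu = 0.0491 mol/L

0.0491 mol/L


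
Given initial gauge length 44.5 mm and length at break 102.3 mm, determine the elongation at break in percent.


Elongation = (Lf - L0) / L0 * 100
= (102.3 - 44.5) / 44.5 * 100
= 57.8 / 44.5 * 100
= 129.9%

129.9%


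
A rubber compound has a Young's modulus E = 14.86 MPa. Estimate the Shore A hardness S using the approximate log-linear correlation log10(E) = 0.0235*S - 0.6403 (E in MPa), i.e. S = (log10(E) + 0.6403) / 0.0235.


log10(E) = 0.0235*S - 0.6403  =>  S = (log10(E) + 0.6403) / 0.0235
log10(14.86) = 1.172019
S = (1.172019 + 0.6403) / 0.0235 = 1.812319 / 0.0235
S = 77.1

Shore A = 77.1
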